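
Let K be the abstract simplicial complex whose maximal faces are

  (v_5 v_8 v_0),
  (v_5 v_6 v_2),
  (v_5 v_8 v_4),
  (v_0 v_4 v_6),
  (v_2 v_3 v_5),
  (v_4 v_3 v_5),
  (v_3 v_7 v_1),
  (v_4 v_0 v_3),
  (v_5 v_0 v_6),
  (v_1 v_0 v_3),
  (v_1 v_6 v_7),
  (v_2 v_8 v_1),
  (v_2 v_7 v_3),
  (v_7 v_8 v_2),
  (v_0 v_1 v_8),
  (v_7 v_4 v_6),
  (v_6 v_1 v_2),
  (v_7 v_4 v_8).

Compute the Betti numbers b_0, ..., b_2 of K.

Take the total order v_0 < v_1 < v_2 < v_3 < v_4 < v_5 < v_6 < v_7 < v_8 on the vertex set. Then K (dimension 2) consists of the simplices:

  0-simplices (9): [v_0], [v_1], [v_2], [v_3], [v_4], [v_5], [v_6], [v_7], [v_8]
  1-simplices (27): (27 of them)
  2-simplices (18): (18 of them)

Hence C_0 ≅ Z^9, C_1 ≅ Z^27, C_2 ≅ Z^18.

Boundary ∂_1: C_1 → C_0 sends each edge [p,q] (with p < q) to q − p. For instance
  ∂[v_5,v_6] = [v_6] − [v_5].
This gives a 9×27 integer matrix of rank 8; reducing to Smith normal form yields diagonal entries (1,1,1,1,1,1,1,1).

∂_2: C_2 → C_1 maps a triangle to the signed sum of its edges. For instance
  ∂[v_2,v_7,v_8] = [v_7,v_8] − [v_2,v_8] + [v_2,v_7],
  ∂[v_4,v_6,v_7] = [v_6,v_7] − [v_4,v_7] + [v_4,v_6].
This gives a 27×18 integer matrix of rank 18; reducing to Smith normal form yields diagonal entries (1,1,1,1,1,1,1,1,1,1,1,1,1,1,1,1,1,2).

Computing H_k = (kernel of ∂_k) / (image of ∂_{k+1}):

  H_0: rank C_0 − rank ∂_1 = 9 − 8 = 1, and the invariant factors of ∂_1 are all 1, so H_0 = Z.
  H_1: rank ker ∂_1 − rank ∂_2 = (27 − 8) − 18 = 1, and ∂_2 has invariant factor 2 > 1, so H_1 = Z ⊕ Z/2Z.
  H_2: rank ker ∂_2 − rank ∂_3 = (18 − 18) − 0 = 0, and there is no ∂_3, so H_2 = 0.

Hence the Betti numbers are b_0 = 1, b_1 = 1, b_2 = 0.

b_0 = 1, b_1 = 1, b_2 = 0.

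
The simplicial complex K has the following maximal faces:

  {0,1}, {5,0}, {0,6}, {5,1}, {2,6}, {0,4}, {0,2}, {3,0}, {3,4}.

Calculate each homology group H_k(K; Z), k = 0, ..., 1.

H_0 = Z,  H_1 = Z^3.

Fix the vertex order 0 < 1 < 2 < 3 < 4 < 5 < 6 and write every simplex with vertices in increasing order. Then dim K = 1 and the simplices of K are:

  0-simplices (7): [0], [1], [2], [3], [4], [5], [6]
  1-simplices (9): [0,1], [0,2], [0,3], [0,4], [0,5], [0,6], [1,5], [2,6], [3,4]

giving chain groups C_0 ≅ Z^7, C_1 ≅ Z^9.

∂_1: C_1 → C_0 sends each edge [p,q] (with p < q) to q − p. For instance
  ∂[0,3] = [3] − [0].
The resulting 7×9 matrix has rank 6, and its Smith normal form has invariant factors (1,1,1,1,1,1).

Reading off H_k = ker ∂_k / im ∂_{k+1}:

  H_0: rank C_0 − rank ∂_1 = 7 − 6 = 1, and the invariant factors of ∂_1 are all 1, so H_0 ≅ Z.
  H_1: rank ker ∂_1 − rank ∂_2 = (9 − 6) − 0 = 3, and there is no ∂_2, so H_1 ≅ Z^3.

As a check, the Euler characteristic is 7 − 9 = -2, which agrees with 1 − 3 = -2.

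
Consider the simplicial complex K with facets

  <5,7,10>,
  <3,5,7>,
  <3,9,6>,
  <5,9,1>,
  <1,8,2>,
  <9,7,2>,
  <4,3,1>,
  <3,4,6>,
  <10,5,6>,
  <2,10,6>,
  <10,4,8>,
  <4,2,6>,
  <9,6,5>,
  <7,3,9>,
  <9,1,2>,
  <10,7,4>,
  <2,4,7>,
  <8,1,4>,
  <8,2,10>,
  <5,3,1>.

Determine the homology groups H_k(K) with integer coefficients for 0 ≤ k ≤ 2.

We work with the vertex ordering 1 < 2 < 3 < 4 < 5 < 6 < 7 < 8 < 9 < 10. The simplices of K, each written with vertices in increasing order, are:

  0-simplices (10): [1], [2], [3], [4], [5], [6], [7], [8], [9], [10]
  1-simplices (30): (30 of them)
  2-simplices (20): (20 of them)

so the chain groups are C_0 ≅ Z^10, C_1 ≅ Z^30, C_2 ≅ Z^20.

The boundary map ∂_1: C_1 → C_0 maps an edge to its endpoints' difference, ∂[p,q] = q − p. For instance
  ∂[3,9] = [9] − [3].
As a 10×30 matrix over Z this has rank 9, with invariant factors (1,1,1,1,1,1,1,1,1).

∂_2: C_2 → C_1 sends each 2-simplex [p,q,r] to [q,r] − [p,r] + [p,q]. For instance
  ∂[1,3,4] = [3,4] − [1,4] + [1,3],
  ∂[2,8,10] = [8,10] − [2,10] + [2,8].
As a 30×20 matrix over Z this has rank 20, with invariant factors (1,1,1,1,1,1,1,1,1,1,1,1,1,1,1,1,1,1,1,2).

Now H_k = ker ∂_k / im ∂_{k+1}, so:

  H_0: rank C_0 − rank ∂_1 = 10 − 9 = 1, and the invariant factors of ∂_1 are all 1, so H_0 = Z.
  H_1: rank ker ∂_1 − rank ∂_2 = (30 − 9) − 20 = 1, and ∂_2 has invariant factor 2 > 1, so H_1 = Z ⊕ Z/2.
  H_2: rank ker ∂_2 − rank ∂_3 = (20 − 20) − 0 = 0, and there is no ∂_3, so H_2 = 0.

H_0 = Z,  H_1 = Z ⊕ Z/2,  H_2 = 0.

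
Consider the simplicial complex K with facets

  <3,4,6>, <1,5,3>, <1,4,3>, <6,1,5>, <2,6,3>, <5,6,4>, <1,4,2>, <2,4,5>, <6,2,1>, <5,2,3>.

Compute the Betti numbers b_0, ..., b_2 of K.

We work with the vertex ordering 1 < 2 < 3 < 4 < 5 < 6. The simplices of K, each written with vertices in increasing order, are:

  0-simplices (6): [1], [2], [3], [4], [5], [6]
  1-simplices (15): [1,2], [1,3], [1,4], [1,5], [1,6], [2,3], [2,4], [2,5], [2,6], [3,4], [3,5], [3,6], [4,5], [4,6], [5,6]
  2-simplices (10): [1,2,4], [1,2,6], [1,3,4], [1,3,5], [1,5,6], [2,3,5], [2,3,6], [2,4,5], [3,4,6], [4,5,6]

Hence C_0 ≅ Z^6, C_1 ≅ Z^15, C_2 ≅ Z^10.

Boundary ∂_1: C_1 → C_0 is given by ∂[p,q] = [q] − [p]. For instance
  ∂[1,4] = [4] − [1].
The resulting 6×15 matrix has rank 5, and its Smith normal form has invariant factors (1,1,1,1,1).

Boundary ∂_2: C_2 → C_1 maps a triangle to the signed sum of its edges. For instance
  ∂[3,4,6] = [4,6] − [3,6] + [3,4],
  ∂[1,5,6] = [5,6] − [1,6] + [1,5].
The resulting 15×10 matrix has rank 10, and its Smith normal form has invariant factors (1,1,1,1,1,1,1,1,1,2).

Computing H_k = (kernel of ∂_k) / (image of ∂_{k+1}):

  H_0: rank C_0 − rank ∂_1 = 6 − 5 = 1, and the invariant factors of ∂_1 are all 1, so H_0 = Z.
  H_1: rank ker ∂_1 − rank ∂_2 = (15 − 5) − 10 = 0, and ∂_2 has invariant factor 2 > 1, so H_1 = Z/2.
  H_2: rank ker ∂_2 − rank ∂_3 = (10 − 10) − 0 = 0, and there is no ∂_3, so H_2 = 0.

Hence the Betti numbers are b_0 = 1, b_1 = 0, b_2 = 0.

b_0 = 1, b_1 = 0, b_2 = 0.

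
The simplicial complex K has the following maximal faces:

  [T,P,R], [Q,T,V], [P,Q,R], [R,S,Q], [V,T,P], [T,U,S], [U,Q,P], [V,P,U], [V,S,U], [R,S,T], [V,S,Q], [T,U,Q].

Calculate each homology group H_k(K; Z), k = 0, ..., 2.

Order the vertices as P < Q < R < S < T < U < V. Listing each simplex with vertices in this order, K has dimension 2 with simplices:

  0-simplices (7): P, Q, R, S, T, U, V
  1-simplices (18): PQ, PR, PT, PU, PV, QR, QS, QT, QU, QV, RS, RT, ST, SU, SV, TU, TV, UV
  2-simplices (12): PQR, PQU, PRT, PTV, PUV, QRS, QSV, QTU, QTV, RST, STU, SUV

so the chain groups are C_0 ≅ Z^7, C_1 ≅ Z^18, C_2 ≅ Z^12.

∂_1: C_1 → C_0 maps an edge to its endpoints' difference, ∂[p,q] = q − p. For instance
  ∂SV = V − S.
This gives a 7×18 integer matrix of rank 6; reducing to Smith normal form yields diagonal entries (1,1,1,1,1,1).

Boundary ∂_2: C_2 → C_1 sends each 2-simplex [p,q,r] to [q,r] − [p,r] + [p,q]. For instance
  ∂STU = TU − SU + ST,
  ∂QSV = SV − QV + QS.
This gives a 18×12 integer matrix of rank 12; reducing to Smith normal form yields diagonal entries (1,1,1,1,1,1,1,1,1,1,1,2).

From H_k ≅ ker(∂_k) / im(∂_{k+1}) we obtain:

  H_0: rank C_0 − rank ∂_1 = 7 − 6 = 1, and the invariant factors of ∂_1 are all 1, so H_0 ≅ Z.
  H_1: rank ker ∂_1 − rank ∂_2 = (18 − 6) − 12 = 0, and ∂_2 has invariant factor 2 > 1, so H_1 ≅ Z/2.
  H_2: rank ker ∂_2 − rank ∂_3 = (12 − 12) − 0 = 0, and there is no ∂_3, so H_2 ≅ 0.

H_0 = Z,  H_1 = Z/2,  H_2 = 0.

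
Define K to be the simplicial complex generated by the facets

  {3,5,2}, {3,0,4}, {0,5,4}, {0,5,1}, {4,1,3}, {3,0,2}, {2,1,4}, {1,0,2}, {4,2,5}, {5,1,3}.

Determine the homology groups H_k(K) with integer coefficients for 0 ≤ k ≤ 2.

Order the vertices as 0 < 1 < 2 < 3 < 4 < 5. Listing each simplex with vertices in this order, K has dimension 2 with simplices:

  0-simplices (6): [0], [1], [2], [3], [4], [5]
  1-simplices (15): [0,1], [0,2], [0,3], [0,4], [0,5], [1,2], [1,3], [1,4], [1,5], [2,3], [2,4], [2,5], [3,4], [3,5], [4,5]
  2-simplices (10): [0,1,2], [0,1,5], [0,2,3], [0,3,4], [0,4,5], [1,2,4], [1,3,4], [1,3,5], [2,3,5], [2,4,5]

Hence C_0 ≅ Z^6, C_1 ≅ Z^15, C_2 ≅ Z^10.

Boundary ∂_1: C_1 → C_0 maps an edge to its endpoints' difference, ∂[p,q] = q − p.
The 6×15 boundary matrix has rank 5 and Smith normal form diag(1,1,1,1,1).

The boundary map ∂_2: C_2 → C_1 sends each 2-simplex [p,q,r] to [q,r] − [p,r] + [p,q]. For instance
  ∂[2,3,5] = [3,5] − [2,5] + [2,3],
  ∂[0,2,3] = [2,3] − [0,3] + [0,2].
As a 15×10 matrix over Z this has rank 10, with invariant factors (1,1,1,1,1,1,1,1,1,2).

Now H_k = ker ∂_k / im ∂_{k+1}, so:

  H_0: rank C_0 − rank ∂_1 = 6 − 5 = 1, and the invariant factors of ∂_1 are all 1, so H_0 = Z.
  H_1: rank ker ∂_1 − rank ∂_2 = (15 − 5) − 10 = 0, and ∂_2 has invariant factor 2 > 1, so H_1 = Z/2.
  H_2: rank ker ∂_2 − rank ∂_3 = (10 − 10) − 0 = 0, and there is no ∂_3, so H_2 = 0.

As a check, the Euler characteristic is 6 − 15 + 10 = 1, which agrees with 1 − 0 + 0 = 1.
(K is a triangulation of the real projective plane RP^2.)

H_0 ≅ Z,  H_1 ≅ Z/2,  H_2 = 0.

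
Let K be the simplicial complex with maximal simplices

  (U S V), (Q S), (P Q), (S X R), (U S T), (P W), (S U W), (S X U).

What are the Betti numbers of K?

Take the total order P < Q < R < S < T < U < V < W < X on the vertex set. Then K (dimension 2) consists of the simplices:

  0-simplices (9): P, Q, R, S, T, U, V, W, X
  1-simplices (14): PQ, PW, QS, RS, RX, ST, SU, SV, SW, SX, TU, UV, UW, UX
  2-simplices (5): RSX, STU, SUV, SUW, SUX

Hence C_0 ≅ Z^9, C_1 ≅ Z^14, C_2 ≅ Z^5.

∂_1: C_1 → C_0 maps an edge to its endpoints' difference, ∂[p,q] = q − p.
As a 9×14 matrix over Z this has rank 8, with invariant factors (1,1,1,1,1,1,1,1).

Boundary ∂_2: C_2 → C_1 maps a triangle to the signed sum of its edges. For instance
  ∂STU = TU − SU + ST,
  ∂SUV = UV − SV + SU.
This gives a 14×5 integer matrix of rank 5; reducing to Smith normal form yields diagonal entries (1,1,1,1,1).

Computing H_k = (kernel of ∂_k) / (image of ∂_{k+1}):

  H_0: rank C_0 − rank ∂_1 = 9 − 8 = 1, and the invariant factors of ∂_1 are all 1, so H_0 = Z.
  H_1: rank ker ∂_1 − rank ∂_2 = (14 − 8) − 5 = 1, and the invariant factors of ∂_2 are all 1, so H_1 = Z.
  H_2: rank ker ∂_2 − rank ∂_3 = (5 − 5) − 0 = 0, and there is no ∂_3, so H_2 = 0.

As a check, the Euler characteristic is 9 − 14 + 5 = 0, which agrees with 1 − 1 + 0 = 0.

Hence the Betti numbers are b_0 = 1, b_1 = 1, b_2 = 0.

b_0 = 1, b_1 = 1, b_2 = 0.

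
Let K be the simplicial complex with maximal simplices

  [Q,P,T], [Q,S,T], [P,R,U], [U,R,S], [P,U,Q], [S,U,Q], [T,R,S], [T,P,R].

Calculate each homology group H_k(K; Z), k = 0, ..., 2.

Order the vertices as P < Q < R < S < T < U. Listing each simplex with vertices in this order, K has dimension 2 with simplices:

  0-simplices (6): P, Q, R, S, T, U
  1-simplices (12): PQ, PR, PT, PU, QS, QT, QU, RS, RT, RU, ST, SU
  2-simplices (8): PQT, PQU, PRT, PRU, QST, QSU, RST, RSU

giving chain groups C_0 ≅ Z^6, C_1 ≅ Z^12, C_2 ≅ Z^8.

Boundary ∂_1: C_1 → C_0 sends each edge [p,q] (with p < q) to q − p. For instance
  ∂QS = S − Q.
This gives a 6×12 integer matrix of rank 5; reducing to Smith normal form yields diagonal entries (1,1,1,1,1).

Boundary ∂_2: C_2 → C_1 sends each 2-simplex [p,q,r] to [q,r] − [p,r] + [p,q]. For instance
  ∂RSU = SU − RU + RS,
  ∂PRT = RT − PT + PR.
The resulting 12×8 matrix has rank 7, and its Smith normal form has invariant factors (1,1,1,1,1,1,1).

From H_k ≅ ker(∂_k) / im(∂_{k+1}) we obtain:

  H_0: rank C_0 − rank ∂_1 = 6 − 5 = 1, and the invariant factors of ∂_1 are all 1, so H_0 = Z.
  H_1: rank ker ∂_1 − rank ∂_2 = (12 − 5) − 7 = 0, and the invariant factors of ∂_2 are all 1, so H_1 = 0.
  H_2: rank ker ∂_2 − rank ∂_3 = (8 − 7) − 0 = 1, and there is no ∂_3, so H_2 = Z.

As a check, the Euler characteristic is 6 − 12 + 8 = 2, which agrees with 1 − 0 + 1 = 2.
(K is a triangulation of the 2-sphere S^2.)

H_0 ≅ Z,  H_1 = 0,  H_2 ≅ Z.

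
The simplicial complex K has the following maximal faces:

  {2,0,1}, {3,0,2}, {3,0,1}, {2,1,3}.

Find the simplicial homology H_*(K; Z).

Take the total order 0 < 1 < 2 < 3 on the vertex set. Then K (dimension 2) consists of the simplices:

  0-simplices (4): [0], [1], [2], [3]
  1-simplices (6): [0,1], [0,2], [0,3], [1,2], [1,3], [2,3]
  2-simplices (4): [0,1,2], [0,1,3], [0,2,3], [1,2,3]

giving chain groups C_0 ≅ Z^4, C_1 ≅ Z^6, C_2 ≅ Z^4.

∂_1: C_1 → C_0 maps an edge to its endpoints' difference, ∂[p,q] = q − p. For instance
  ∂[1,3] = [3] − [1].
This gives a 4×6 integer matrix of rank 3; reducing to Smith normal form yields diagonal entries (1,1,1).

The boundary map ∂_2: C_2 → C_1 maps a triangle to the signed sum of its edges. For instance
  ∂[1,2,3] = [2,3] − [1,3] + [1,2],
  ∂[0,1,3] = [1,3] − [0,3] + [0,1].
This gives a 6×4 integer matrix of rank 3; reducing to Smith normal form yields diagonal entries (1,1,1).

Now H_k = ker ∂_k / im ∂_{k+1}, so:

  H_0: rank C_0 − rank ∂_1 = 4 − 3 = 1, and the invariant factors of ∂_1 are all 1, so H_0 = Z.
  H_1: rank ker ∂_1 − rank ∂_2 = (6 − 3) − 3 = 0, and the invariant factors of ∂_2 are all 1, so H_1 = 0.
  H_2: rank ker ∂_2 − rank ∂_3 = (4 − 3) − 0 = 1, and there is no ∂_3, so H_2 = Z.

(K is a triangulation of the 2-sphere S^2.)

H_0 = Z,  H_1 = 0,  H_2 = Z.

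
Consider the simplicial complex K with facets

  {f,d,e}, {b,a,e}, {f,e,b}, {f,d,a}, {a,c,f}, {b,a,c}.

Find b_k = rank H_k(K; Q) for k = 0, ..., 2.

b_0 = 1, b_1 = 1, b_2 = 0.

Order the vertices as a < b < c < d < e < f. Listing each simplex with vertices in this order, K has dimension 2 with simplices:

  0-simplices (6): a, b, c, d, e, f
  1-simplices (12): ab, ac, ad, ae, af, bc, be, bf, cf, de, df, ef
  2-simplices (6): abc, abe, acf, adf, bef, def

Hence C_0 ≅ Z^6, C_1 ≅ Z^12, C_2 ≅ Z^6.

Boundary ∂_1: C_1 → C_0 sends each edge [p,q] (with p < q) to q − p.
This gives a 6×12 integer matrix of rank 5; reducing to Smith normal form yields diagonal entries (1,1,1,1,1).

∂_2: C_2 → C_1 sends each 2-simplex [p,q,r] to [q,r] − [p,r] + [p,q]. For instance
  ∂abe = be − ae + ab,
  ∂acf = cf − af + ac.
The resulting 12×6 matrix has rank 6, and its Smith normal form has invariant factors (1,1,1,1,1,1).

Computing H_k = (kernel of ∂_k) / (image of ∂_{k+1}):

  H_0: rank C_0 − rank ∂_1 = 6 − 5 = 1, and the invariant factors of ∂_1 are all 1, so H_0 ≅ Z.
  H_1: rank ker ∂_1 − rank ∂_2 = (12 − 5) − 6 = 1, and the invariant factors of ∂_2 are all 1, so H_1 ≅ Z.
  H_2: rank ker ∂_2 − rank ∂_3 = (6 − 6) − 0 = 0, and there is no ∂_3, so H_2 ≅ 0.

Hence the Betti numbers are b_0 = 1, b_1 = 1, b_2 = 0.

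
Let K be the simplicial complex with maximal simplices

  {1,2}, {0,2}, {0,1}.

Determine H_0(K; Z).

H_0 ≅ Z.

K has 3 vertices, 3 edges.
rank ∂_0 = 0, rank ∂_1 = 2 ⇒ b_0 = 3 − 0 − 2 = 1; all invariant factors of ∂_1 are 1 so no torsion. So H_0 = Z.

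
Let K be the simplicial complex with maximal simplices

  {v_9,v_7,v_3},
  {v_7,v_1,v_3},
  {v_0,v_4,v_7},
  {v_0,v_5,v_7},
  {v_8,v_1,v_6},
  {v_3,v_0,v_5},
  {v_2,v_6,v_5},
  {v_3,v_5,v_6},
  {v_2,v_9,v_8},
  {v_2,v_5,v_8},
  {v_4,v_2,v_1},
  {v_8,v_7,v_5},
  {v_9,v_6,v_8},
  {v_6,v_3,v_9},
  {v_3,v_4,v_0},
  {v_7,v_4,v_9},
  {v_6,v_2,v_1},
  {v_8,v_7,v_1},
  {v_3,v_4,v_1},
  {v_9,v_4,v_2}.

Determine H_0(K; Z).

H_0 ≅ Z.

Take the total order v_0 < v_1 < v_2 < v_3 < v_4 < v_5 < v_6 < v_7 < v_8 < v_9 on the vertex set. Then K (dimension 2) consists of the simplices:

  0-simplices (10): [v_0], [v_1], [v_2], [v_3], [v_4], [v_5], [v_6], [v_7], [v_8], [v_9]
  1-simplices (30): (30 of them)
  2-simplices (20): (20 of them)

giving chain groups C_0 ≅ Z^10, C_1 ≅ Z^30, C_2 ≅ Z^20.

∂_1: C_1 → C_0 sends each edge [p,q] (with p < q) to q − p. For instance
  ∂[v_4,v_9] = [v_9] − [v_4].
This gives a 10×30 integer matrix of rank 9; reducing to Smith normal form yields diagonal entries (1,1,1,1,1,1,1,1,1).

∂_2: C_2 → C_1 sends each 2-simplex [p,q,r] to [q,r] − [p,r] + [p,q]. For instance
  ∂[v_0,v_5,v_7] = [v_5,v_7] − [v_0,v_7] + [v_0,v_5],
  ∂[v_0,v_3,v_5] = [v_3,v_5] − [v_0,v_5] + [v_0,v_3].
The 30×20 boundary matrix has rank 20 and Smith normal form diag(1,1,1,1,1,1,1,1,1,1,1,1,1,1,1,1,1,1,1,2).

Now H_k = ker ∂_k / im ∂_{k+1}, so:

  H_0: rank C_0 − rank ∂_1 = 10 − 9 = 1, and the invariant factors of ∂_1 are all 1, so H_0 = Z.

(K is a triangulation of the Klein bottle.)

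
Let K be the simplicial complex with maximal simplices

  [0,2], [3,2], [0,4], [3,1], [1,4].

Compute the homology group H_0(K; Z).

H_0 ≅ Z.

We work with the vertex ordering 0 < 1 < 2 < 3 < 4. The simplices of K, each written with vertices in increasing order, are:

  0-simplices (5): [0], [1], [2], [3], [4]
  1-simplices (5): [0,2], [0,4], [1,3], [1,4], [2,3]

giving chain groups C_0 ≅ Z^5, C_1 ≅ Z^5.

Boundary ∂_1: C_1 → C_0 is given by ∂[p,q] = [q] − [p].
This gives a 5×5 integer matrix of rank 4; reducing to Smith normal form yields diagonal entries (1,1,1,1).

Now H_k = ker ∂_k / im ∂_{k+1}, so:

  H_0: rank C_0 − rank ∂_1 = 5 − 4 = 1, and the invariant factors of ∂_1 are all 1, so H_0 ≅ Z.

(K is a triangulation of the circle S^1.)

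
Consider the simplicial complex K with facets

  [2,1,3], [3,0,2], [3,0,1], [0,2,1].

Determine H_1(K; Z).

We work with the vertex ordering 0 < 1 < 2 < 3. The simplices of K, each written with vertices in increasing order, are:

  0-simplices (4): [0], [1], [2], [3]
  1-simplices (6): [0,1], [0,2], [0,3], [1,2], [1,3], [2,3]
  2-simplices (4): [0,1,2], [0,1,3], [0,2,3], [1,2,3]

so the chain groups are C_0 ≅ Z^4, C_1 ≅ Z^6, C_2 ≅ Z^4.

The boundary map ∂_1: C_1 → C_0 maps an edge to its endpoints' difference, ∂[p,q] = q − p. For instance
  ∂[2,3] = [3] − [2].
The 4×6 boundary matrix has rank 3 and Smith normal form diag(1,1,1).

The boundary map ∂_2: C_2 → C_1 maps a triangle to the signed sum of its edges. For instance
  ∂[0,2,3] = [2,3] − [0,3] + [0,2],
  ∂[0,1,2] = [1,2] − [0,2] + [0,1].
The 6×4 boundary matrix has rank 3 and Smith normal form diag(1,1,1).

From H_k ≅ ker(∂_k) / im(∂_{k+1}) we obtain:

  H_1: rank ker ∂_1 − rank ∂_2 = (6 − 3) − 3 = 0, and the invariant factors of ∂_2 are all 1, so H_1 = 0.

H_1 ≅ 0.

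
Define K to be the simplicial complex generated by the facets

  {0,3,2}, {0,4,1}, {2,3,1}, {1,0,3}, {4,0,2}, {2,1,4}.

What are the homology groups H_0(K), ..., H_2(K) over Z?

Order the vertices as 0 < 1 < 2 < 3 < 4. Listing each simplex with vertices in this order, K has dimension 2 with simplices:

  0-simplices (5): [0], [1], [2], [3], [4]
  1-simplices (9): [0,1], [0,2], [0,3], [0,4], [1,2], [1,3], [1,4], [2,3], [2,4]
  2-simplices (6): [0,1,3], [0,1,4], [0,2,3], [0,2,4], [1,2,3], [1,2,4]

so the chain groups are C_0 ≅ Z^5, C_1 ≅ Z^9, C_2 ≅ Z^6.

The boundary map ∂_1: C_1 → C_0 sends each edge [p,q] (with p < q) to q − p.
The resulting 5×9 matrix has rank 4, and its Smith normal form has invariant factors (1,1,1,1).

Boundary ∂_2: C_2 → C_1 sends each 2-simplex [p,q,r] to [q,r] − [p,r] + [p,q]. For instance
  ∂[0,1,3] = [1,3] − [0,3] + [0,1],
  ∂[1,2,4] = [2,4] − [1,4] + [1,2].
The 9×6 boundary matrix has rank 5 and Smith normal form diag(1,1,1,1,1).

Computing H_k = (kernel of ∂_k) / (image of ∂_{k+1}):

  H_0: rank C_0 − rank ∂_1 = 5 − 4 = 1, and the invariant factors of ∂_1 are all 1, so H_0 ≅ Z.
  H_1: rank ker ∂_1 − rank ∂_2 = (9 − 4) − 5 = 0, and the invariant factors of ∂_2 are all 1, so H_1 ≅ 0.
  H_2: rank ker ∂_2 − rank ∂_3 = (6 − 5) − 0 = 1, and there is no ∂_3, so H_2 ≅ Z.

As a check, the Euler characteristic is 5 − 9 + 6 = 2, which agrees with 1 − 0 + 1 = 2.
(K is a triangulation of the 2-sphere S^2.)

H_0 ≅ Z,  H_1 = 0,  H_2 ≅ Z.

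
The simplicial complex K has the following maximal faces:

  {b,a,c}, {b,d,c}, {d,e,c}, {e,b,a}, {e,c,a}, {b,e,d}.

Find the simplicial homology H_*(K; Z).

We work with the vertex ordering a < b < c < d < e. The simplices of K, each written with vertices in increasing order, are:

  0-simplices (5): a, b, c, d, e
  1-simplices (9): ab, ac, ae, bc, bd, be, cd, ce, de
  2-simplices (6): abc, abe, ace, bcd, bde, cde

giving chain groups C_0 ≅ Z^5, C_1 ≅ Z^9, C_2 ≅ Z^6.

Boundary ∂_1: C_1 → C_0 is given by ∂[p,q] = [q] − [p]. For instance
  ∂cd = d − c.
The 5×9 boundary matrix has rank 4 and Smith normal form diag(1,1,1,1).

∂_2: C_2 → C_1 acts by ∂[p,q,r] = [q,r] − [p,r] + [p,q]. For instance
  ∂bde = de − be + bd,
  ∂abe = be − ae + ab.
As a 9×6 matrix over Z this has rank 5, with invariant factors (1,1,1,1,1).

Now H_k = ker ∂_k / im ∂_{k+1}, so:

  H_0: rank C_0 − rank ∂_1 = 5 − 4 = 1, and the invariant factors of ∂_1 are all 1, so H_0 = Z.
  H_1: rank ker ∂_1 − rank ∂_2 = (9 − 4) − 5 = 0, and the invariant factors of ∂_2 are all 1, so H_1 = 0.
  H_2: rank ker ∂_2 − rank ∂_3 = (6 − 5) − 0 = 1, and there is no ∂_3, so H_2 = Z.

H_0 = Z,  H_1 = 0,  H_2 = Z.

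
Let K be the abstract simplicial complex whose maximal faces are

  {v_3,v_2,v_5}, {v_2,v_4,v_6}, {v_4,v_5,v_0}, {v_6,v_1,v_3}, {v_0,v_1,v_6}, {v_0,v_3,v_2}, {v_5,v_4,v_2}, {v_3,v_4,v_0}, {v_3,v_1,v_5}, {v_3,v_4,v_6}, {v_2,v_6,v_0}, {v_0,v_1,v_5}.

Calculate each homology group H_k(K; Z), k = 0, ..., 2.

K has 7 vertices, 18 edges, 12 triangles.
rank ∂_0 = 0, rank ∂_1 = 6 ⇒ b_0 = 7 − 0 − 6 = 1; all invariant factors of ∂_1 are 1 so no torsion. So H_0 ≅ Z.
rank ∂_1 = 6, rank ∂_2 = 12 ⇒ b_1 = 18 − 6 − 12 = 0; ∂_2 has invariant factor(s) [2] giving torsion. So H_1 ≅ Z/2Z.
rank ∂_2 = 12, rank ∂_3 = 0 ⇒ b_2 = 12 − 12 − 0 = 0. So H_2 ≅ 0.

H_0 ≅ Z,  H_1 ≅ Z/2Z,  H_2 = 0.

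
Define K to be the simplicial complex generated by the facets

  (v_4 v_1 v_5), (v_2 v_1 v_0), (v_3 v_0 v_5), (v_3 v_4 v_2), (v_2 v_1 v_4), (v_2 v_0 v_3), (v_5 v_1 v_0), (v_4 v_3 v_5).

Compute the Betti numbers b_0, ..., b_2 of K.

We work with the vertex ordering v_0 < v_1 < v_2 < v_3 < v_4 < v_5. The simplices of K, each written with vertices in increasing order, are:

  0-simplices (6): [v_0], [v_1], [v_2], [v_3], [v_4], [v_5]
  1-simplices (12): [v_0,v_1], [v_0,v_2], [v_0,v_3], [v_0,v_5], [v_1,v_2], [v_1,v_4], [v_1,v_5], [v_2,v_3], [v_2,v_4], [v_3,v_4], [v_3,v_5], [v_4,v_5]
  2-simplices (8): [v_0,v_1,v_2], [v_0,v_1,v_5], [v_0,v_2,v_3], [v_0,v_3,v_5], [v_1,v_2,v_4], [v_1,v_4,v_5], [v_2,v_3,v_4], [v_3,v_4,v_5]

giving chain groups C_0 ≅ Z^6, C_1 ≅ Z^12, C_2 ≅ Z^8.

The boundary map ∂_1: C_1 → C_0 maps an edge to its endpoints' difference, ∂[p,q] = q − p. For instance
  ∂[v_1,v_5] = [v_5] − [v_1].
As a 6×12 matrix over Z this has rank 5, with invariant factors (1,1,1,1,1).

The boundary map ∂_2: C_2 → C_1 acts by ∂[p,q,r] = [q,r] − [p,r] + [p,q]. For instance
  ∂[v_0,v_1,v_2] = [v_1,v_2] − [v_0,v_2] + [v_0,v_1],
  ∂[v_0,v_1,v_5] = [v_1,v_5] − [v_0,v_5] + [v_0,v_1].
This gives a 12×8 integer matrix of rank 7; reducing to Smith normal form yields diagonal entries (1,1,1,1,1,1,1).

From H_k ≅ ker(∂_k) / im(∂_{k+1}) we obtain:

  H_0: rank C_0 − rank ∂_1 = 6 − 5 = 1, and the invariant factors of ∂_1 are all 1, so H_0 ≅ Z.
  H_1: rank ker ∂_1 − rank ∂_2 = (12 − 5) − 7 = 0, and the invariant factors of ∂_2 are all 1, so H_1 ≅ 0.
  H_2: rank ker ∂_2 − rank ∂_3 = (8 − 7) − 0 = 1, and there is no ∂_3, so H_2 ≅ Z.

As a check, the Euler characteristic is 6 − 12 + 8 = 2, which agrees with 1 − 0 + 1 = 2.

Hence the Betti numbers are b_0 = 1, b_1 = 0, b_2 = 1.

b_0 = 1, b_1 = 0, b_2 = 1.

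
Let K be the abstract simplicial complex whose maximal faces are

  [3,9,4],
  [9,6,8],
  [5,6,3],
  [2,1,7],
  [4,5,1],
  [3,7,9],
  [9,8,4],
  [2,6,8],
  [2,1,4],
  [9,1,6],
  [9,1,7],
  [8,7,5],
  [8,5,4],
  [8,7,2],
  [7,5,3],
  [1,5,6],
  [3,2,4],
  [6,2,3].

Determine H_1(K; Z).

We work with the vertex ordering 1 < 2 < 3 < 4 < 5 < 6 < 7 < 8 < 9. The simplices of K, each written with vertices in increasing order, are:

  0-simplices (9): [1], [2], [3], [4], [5], [6], [7], [8], [9]
  1-simplices (27): (27 of them)
  2-simplices (18): [1,2,4], [1,2,7], [1,4,5], [1,5,6], [1,6,9], [1,7,9], [2,3,4], [2,3,6], [2,6,8], [2,7,8], [3,4,9], [3,5,6], [3,5,7], [3,7,9], [4,5,8], [4,8,9], [5,7,8], [6,8,9]

so the chain groups are C_0 ≅ Z^9, C_1 ≅ Z^27, C_2 ≅ Z^18.

The boundary map ∂_1: C_1 → C_0 is given by ∂[p,q] = [q] − [p]. For instance
  ∂[7,8] = [8] − [7].
The resulting 9×27 matrix has rank 8, and its Smith normal form has invariant factors (1,1,1,1,1,1,1,1).

Boundary ∂_2: C_2 → C_1 maps a triangle to the signed sum of its edges. For instance
  ∂[1,6,9] = [6,9] − [1,9] + [1,6],
  ∂[3,5,7] = [5,7] − [3,7] + [3,5].
As a 27×18 matrix over Z this has rank 17, with invariant factors (1,1,1,1,1,1,1,1,1,1,1,1,1,1,1,1,1).

Computing H_k = (kernel of ∂_k) / (image of ∂_{k+1}):

  H_1: rank ker ∂_1 − rank ∂_2 = (27 − 8) − 17 = 2, and the invariant factors of ∂_2 are all 1, so H_1 = Z^2.

H_1 ≅ Z^2.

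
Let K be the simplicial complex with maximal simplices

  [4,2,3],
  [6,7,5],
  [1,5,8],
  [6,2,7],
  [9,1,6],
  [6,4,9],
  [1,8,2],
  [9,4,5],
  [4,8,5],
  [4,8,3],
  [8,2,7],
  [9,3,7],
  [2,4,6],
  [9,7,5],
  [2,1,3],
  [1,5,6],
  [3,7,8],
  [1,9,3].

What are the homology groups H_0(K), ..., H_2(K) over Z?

Order the vertices as 1 < 2 < 3 < 4 < 5 < 6 < 7 < 8 < 9. Listing each simplex with vertices in this order, K has dimension 2 with simplices:

  0-simplices (9): [1], [2], [3], [4], [5], [6], [7], [8], [9]
  1-simplices (27): (27 of them)
  2-simplices (18): [1,2,3], [1,2,8], [1,3,9], [1,5,6], [1,5,8], [1,6,9], [2,3,4], [2,4,6], [2,6,7], [2,7,8], [3,4,8], [3,7,8], [3,7,9], [4,5,8], [4,5,9], [4,6,9], [5,6,7], [5,7,9]

so the chain groups are C_0 ≅ Z^9, C_1 ≅ Z^27, C_2 ≅ Z^18.

Boundary ∂_1: C_1 → C_0 is given by ∂[p,q] = [q] − [p].
This gives a 9×27 integer matrix of rank 8; reducing to Smith normal form yields diagonal entries (1,1,1,1,1,1,1,1).

Boundary ∂_2: C_2 → C_1 maps a triangle to the signed sum of its edges. For instance
  ∂[2,4,6] = [4,6] − [2,6] + [2,4],
  ∂[3,7,9] = [7,9] − [3,9] + [3,7].
The resulting 27×18 matrix has rank 18, and its Smith normal form has invariant factors (1,1,1,1,1,1,1,1,1,1,1,1,1,1,1,1,1,2).

Now H_k = ker ∂_k / im ∂_{k+1}, so:

  H_0: rank C_0 − rank ∂_1 = 9 − 8 = 1, and the invariant factors of ∂_1 are all 1, so H_0 ≅ Z.
  H_1: rank ker ∂_1 − rank ∂_2 = (27 − 8) − 18 = 1, and ∂_2 has invariant factor 2 > 1, so H_1 ≅ Z ⊕ Z/2.
  H_2: rank ker ∂_2 − rank ∂_3 = (18 − 18) − 0 = 0, and there is no ∂_3, so H_2 ≅ 0.

As a check, the Euler characteristic is 9 − 27 + 18 = 0, which agrees with 1 − 1 + 0 = 0.

H_0 ≅ Z,  H_1 ≅ Z ⊕ Z/2,  H_2 = 0.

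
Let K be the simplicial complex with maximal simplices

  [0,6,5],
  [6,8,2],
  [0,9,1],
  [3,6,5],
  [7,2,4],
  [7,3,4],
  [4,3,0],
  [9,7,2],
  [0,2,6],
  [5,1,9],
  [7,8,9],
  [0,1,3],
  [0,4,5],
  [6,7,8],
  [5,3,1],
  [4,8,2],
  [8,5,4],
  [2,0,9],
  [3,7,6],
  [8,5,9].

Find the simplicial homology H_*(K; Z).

Fix the vertex order 0 < 1 < 2 < 3 < 4 < 5 < 6 < 7 < 8 < 9 and write every simplex with vertices in increasing order. Then dim K = 2 and the simplices of K are:

  0-simplices (10): [0], [1], [2], [3], [4], [5], [6], [7], [8], [9]
  1-simplices (30): (30 of them)
  2-simplices (20): (20 of them)

Hence C_0 ≅ Z^10, C_1 ≅ Z^30, C_2 ≅ Z^20.

∂_1: C_1 → C_0 maps an edge to its endpoints' difference, ∂[p,q] = q − p. For instance
  ∂[3,4] = [4] − [3].
As a 10×30 matrix over Z this has rank 9, with invariant factors (1,1,1,1,1,1,1,1,1).

∂_2: C_2 → C_1 acts by ∂[p,q,r] = [q,r] − [p,r] + [p,q]. For instance
  ∂[3,6,7] = [6,7] − [3,7] + [3,6],
  ∂[0,1,9] = [1,9] − [0,9] + [0,1].
The resulting 30×20 matrix has rank 20, and its Smith normal form has invariant factors (1,1,1,1,1,1,1,1,1,1,1,1,1,1,1,1,1,1,1,2).

Now H_k = ker ∂_k / im ∂_{k+1}, so:

  H_0: rank C_0 − rank ∂_1 = 10 − 9 = 1, and the invariant factors of ∂_1 are all 1, so H_0 ≅ Z.
  H_1: rank ker ∂_1 − rank ∂_2 = (30 − 9) − 20 = 1, and ∂_2 has invariant factor 2 > 1, so H_1 ≅ Z ⊕ Z/2.
  H_2: rank ker ∂_2 − rank ∂_3 = (20 − 20) − 0 = 0, and there is no ∂_3, so H_2 ≅ 0.

H_0 = Z,  H_1 = Z ⊕ Z/2,  H_2 = 0.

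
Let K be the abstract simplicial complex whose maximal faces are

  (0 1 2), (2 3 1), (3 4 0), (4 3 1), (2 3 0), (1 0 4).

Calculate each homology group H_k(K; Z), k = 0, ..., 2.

Take the total order 0 < 1 < 2 < 3 < 4 on the vertex set. Then K (dimension 2) consists of the simplices:

  0-simplices (5): [0], [1], [2], [3], [4]
  1-simplices (9): [0,1], [0,2], [0,3], [0,4], [1,2], [1,3], [1,4], [2,3], [3,4]
  2-simplices (6): [0,1,2], [0,1,4], [0,2,3], [0,3,4], [1,2,3], [1,3,4]

giving chain groups C_0 ≅ Z^5, C_1 ≅ Z^9, C_2 ≅ Z^6.

The boundary map ∂_1: C_1 → C_0 is given by ∂[p,q] = [q] − [p].
The resulting 5×9 matrix has rank 4, and its Smith normal form has invariant factors (1,1,1,1).

Boundary ∂_2: C_2 → C_1 sends each 2-simplex [p,q,r] to [q,r] − [p,r] + [p,q]. For instance
  ∂[1,3,4] = [3,4] − [1,4] + [1,3],
  ∂[0,1,4] = [1,4] − [0,4] + [0,1].
As a 9×6 matrix over Z this has rank 5, with invariant factors (1,1,1,1,1).

Reading off H_k = ker ∂_k / im ∂_{k+1}:

  H_0: rank C_0 − rank ∂_1 = 5 − 4 = 1, and the invariant factors of ∂_1 are all 1, so H_0 = Z.
  H_1: rank ker ∂_1 − rank ∂_2 = (9 − 4) − 5 = 0, and the invariant factors of ∂_2 are all 1, so H_1 = 0.
  H_2: rank ker ∂_2 − rank ∂_3 = (6 − 5) − 0 = 1, and there is no ∂_3, so H_2 = Z.

H_0 = Z,  H_1 = 0,  H_2 = Z.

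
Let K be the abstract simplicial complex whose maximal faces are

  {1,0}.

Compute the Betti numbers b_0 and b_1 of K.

b_0 = 1, b_1 = 0.

Fix the vertex order 0 < 1 and write every simplex with vertices in increasing order. Then dim K = 1 and the simplices of K are:

  0-simplices (2): [0], [1]
  1-simplices (1): [0,1]

Hence C_0 ≅ Z^2, C_1 ≅ Z^1.

The boundary map ∂_1: C_1 → C_0 sends each edge [p,q] (with p < q) to q − p. For instance
  ∂[0,1] = [1] − [0].
As a 2×1 matrix over Z this has rank 1, with invariant factors (1).

Reading off H_k = ker ∂_k / im ∂_{k+1}:

  H_0: rank C_0 − rank ∂_1 = 2 − 1 = 1, and the invariant factors of ∂_1 are all 1, so H_0 ≅ Z.
  H_1: rank ker ∂_1 − rank ∂_2 = (1 − 1) − 0 = 0, and there is no ∂_2, so H_1 ≅ 0.

Hence the Betti numbers are b_0 = 1, b_1 = 0.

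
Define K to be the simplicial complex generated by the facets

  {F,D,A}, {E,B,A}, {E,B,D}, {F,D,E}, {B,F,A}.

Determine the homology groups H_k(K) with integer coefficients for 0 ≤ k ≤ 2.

H_0 = Z,  H_1 = Z,  H_2 = 0.

Fix the vertex order A < B < D < E < F and write every simplex with vertices in increasing order. Then dim K = 2 and the simplices of K are:

  0-simplices (5): A, B, D, E, F
  1-simplices (10): AB, AD, AE, AF, BD, BE, BF, DE, DF, EF
  2-simplices (5): ABE, ABF, ADF, BDE, DEF

Hence C_0 ≅ Z^5, C_1 ≅ Z^10, C_2 ≅ Z^5.

∂_1: C_1 → C_0 is given by ∂[p,q] = [q] − [p]. For instance
  ∂DF = F − D.
The resulting 5×10 matrix has rank 4, and its Smith normal form has invariant factors (1,1,1,1).

∂_2: C_2 → C_1 maps a triangle to the signed sum of its edges. For instance
  ∂ABF = BF − AF + AB,
  ∂ADF = DF − AF + AD.
The resulting 10×5 matrix has rank 5, and its Smith normal form has invariant factors (1,1,1,1,1).

Now H_k = ker ∂_k / im ∂_{k+1}, so:

  H_0: rank C_0 − rank ∂_1 = 5 − 4 = 1, and the invariant factors of ∂_1 are all 1, so H_0 = Z.
  H_1: rank ker ∂_1 − rank ∂_2 = (10 − 4) − 5 = 1, and the invariant factors of ∂_2 are all 1, so H_1 = Z.
  H_2: rank ker ∂_2 − rank ∂_3 = (5 − 5) − 0 = 0, and there is no ∂_3, so H_2 = 0.

As a check, the Euler characteristic is 5 − 10 + 5 = 0, which agrees with 1 − 1 + 0 = 0.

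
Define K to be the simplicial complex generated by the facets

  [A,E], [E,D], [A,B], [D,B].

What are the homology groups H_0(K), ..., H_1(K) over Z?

H_0 ≅ Z,  H_1 ≅ Z.

Order the vertices as A < B < D < E. Listing each simplex with vertices in this order, K has dimension 1 with simplices:

  0-simplices (4): A, B, D, E
  1-simplices (4): AB, AE, BD, DE

Hence C_0 ≅ Z^4, C_1 ≅ Z^4.

The boundary map ∂_1: C_1 → C_0 maps an edge to its endpoints' difference, ∂[p,q] = q − p. For instance
  ∂AB = B − A.
As a 4×4 matrix over Z this has rank 3, with invariant factors (1,1,1).

From H_k ≅ ker(∂_k) / im(∂_{k+1}) we obtain:

  H_0: rank C_0 − rank ∂_1 = 4 − 3 = 1, and the invariant factors of ∂_1 are all 1, so H_0 = Z.
  H_1: rank ker ∂_1 − rank ∂_2 = (4 − 3) − 0 = 1, and there is no ∂_2, so H_1 = Z.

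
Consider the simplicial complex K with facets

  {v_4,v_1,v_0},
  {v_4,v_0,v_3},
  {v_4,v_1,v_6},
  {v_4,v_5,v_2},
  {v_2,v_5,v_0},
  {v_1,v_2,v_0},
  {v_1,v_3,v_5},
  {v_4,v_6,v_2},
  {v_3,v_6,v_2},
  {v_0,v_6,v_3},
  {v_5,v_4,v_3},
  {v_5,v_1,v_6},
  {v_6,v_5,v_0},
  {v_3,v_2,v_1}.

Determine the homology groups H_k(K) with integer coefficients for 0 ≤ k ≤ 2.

H_0 ≅ Z,  H_1 ≅ Z^2,  H_2 ≅ Z.

We work with the vertex ordering v_0 < v_1 < v_2 < v_3 < v_4 < v_5 < v_6. The simplices of K, each written with vertices in increasing order, are:

  0-simplices (7): [v_0], [v_1], [v_2], [v_3], [v_4], [v_5], [v_6]
  1-simplices (21): (21 of them)
  2-simplices (14): (14 of them)

Hence C_0 ≅ Z^7, C_1 ≅ Z^21, C_2 ≅ Z^14.

Boundary ∂_1: C_1 → C_0 maps an edge to its endpoints' difference, ∂[p,q] = q − p.
The 7×21 boundary matrix has rank 6 and Smith normal form diag(1,1,1,1,1,1).

The boundary map ∂_2: C_2 → C_1 acts by ∂[p,q,r] = [q,r] − [p,r] + [p,q]. For instance
  ∂[v_2,v_4,v_6] = [v_4,v_6] − [v_2,v_6] + [v_2,v_4],
  ∂[v_0,v_3,v_6] = [v_3,v_6] − [v_0,v_6] + [v_0,v_3].
As a 21×14 matrix over Z this has rank 13, with invariant factors (1,1,1,1,1,1,1,1,1,1,1,1,1).

Computing H_k = (kernel of ∂_k) / (image of ∂_{k+1}):

  H_0: rank C_0 − rank ∂_1 = 7 − 6 = 1, and the invariant factors of ∂_1 are all 1, so H_0 = Z.
  H_1: rank ker ∂_1 − rank ∂_2 = (21 − 6) − 13 = 2, and the invariant factors of ∂_2 are all 1, so H_1 = Z^2.
  H_2: rank ker ∂_2 − rank ∂_3 = (14 − 13) − 0 = 1, and there is no ∂_3, so H_2 = Z.

(K is a triangulation of the torus T^2.)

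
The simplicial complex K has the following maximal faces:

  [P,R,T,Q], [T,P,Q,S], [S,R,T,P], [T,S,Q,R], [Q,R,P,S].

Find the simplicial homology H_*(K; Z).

K has 5 vertices, 10 edges, 10 triangles, 5 3-simplices.
rank ∂_0 = 0, rank ∂_1 = 4 ⇒ b_0 = 5 − 0 − 4 = 1; all invariant factors of ∂_1 are 1 so no torsion. So H_0 = Z.
rank ∂_1 = 4, rank ∂_2 = 6 ⇒ b_1 = 10 − 4 − 6 = 0; all invariant factors of ∂_2 are 1 so no torsion. So H_1 = 0.
rank ∂_2 = 6, rank ∂_3 = 4 ⇒ b_2 = 10 − 6 − 4 = 0; all invariant factors of ∂_3 are 1 so no torsion. So H_2 = 0.
rank ∂_3 = 4, rank ∂_4 = 0 ⇒ b_3 = 5 − 4 − 0 = 1. So H_3 = Z.

H_0 = Z,  H_1 = 0,  H_2 = 0,  H_3 = Z.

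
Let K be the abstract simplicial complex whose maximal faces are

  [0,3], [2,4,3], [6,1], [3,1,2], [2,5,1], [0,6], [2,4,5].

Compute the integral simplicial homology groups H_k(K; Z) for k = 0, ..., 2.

H_0 = Z,  H_1 = Z,  H_2 = 0.

We work with the vertex ordering 0 < 1 < 2 < 3 < 4 < 5 < 6. The simplices of K, each written with vertices in increasing order, are:

  0-simplices (7): [0], [1], [2], [3], [4], [5], [6]
  1-simplices (11): [0,3], [0,6], [1,2], [1,3], [1,5], [1,6], [2,3], [2,4], [2,5], [3,4], [4,5]
  2-simplices (4): [1,2,3], [1,2,5], [2,3,4], [2,4,5]

giving chain groups C_0 ≅ Z^7, C_1 ≅ Z^11, C_2 ≅ Z^4.

∂_1: C_1 → C_0 is given by ∂[p,q] = [q] − [p]. For instance
  ∂[4,5] = [5] − [4].
The resulting 7×11 matrix has rank 6, and its Smith normal form has invariant factors (1,1,1,1,1,1).

Boundary ∂_2: C_2 → C_1 sends each 2-simplex [p,q,r] to [q,r] − [p,r] + [p,q]. For instance
  ∂[2,4,5] = [4,5] − [2,5] + [2,4],
  ∂[1,2,3] = [2,3] − [1,3] + [1,2].
As a 11×4 matrix over Z this has rank 4, with invariant factors (1,1,1,1).

Reading off H_k = ker ∂_k / im ∂_{k+1}:

  H_0: rank C_0 − rank ∂_1 = 7 − 6 = 1, and the invariant factors of ∂_1 are all 1, so H_0 ≅ Z.
  H_1: rank ker ∂_1 − rank ∂_2 = (11 − 6) − 4 = 1, and the invariant factors of ∂_2 are all 1, so H_1 ≅ Z.
  H_2: rank ker ∂_2 − rank ∂_3 = (4 − 4) − 0 = 0, and there is no ∂_3, so H_2 ≅ 0.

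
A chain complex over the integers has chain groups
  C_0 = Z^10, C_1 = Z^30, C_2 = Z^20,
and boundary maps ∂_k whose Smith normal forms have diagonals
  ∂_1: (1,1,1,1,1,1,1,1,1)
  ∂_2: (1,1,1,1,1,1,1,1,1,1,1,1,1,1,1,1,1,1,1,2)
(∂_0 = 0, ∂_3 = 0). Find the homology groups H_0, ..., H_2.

H_0 = Z,  H_1 = Z ⊕ Z/2,  H_2 = 0.

H_0: b_0 = 10 − 0 − 9 = 1; torsion from ∂_1 factors > 1: none. So H_0 = Z.
H_1: b_1 = 30 − 9 − 20 = 1; torsion from ∂_2 factors > 1: [2]. So H_1 = Z ⊕ Z/2.
H_2: b_2 = 20 − 20 − 0 = 0; torsion from ∂_3 factors > 1: none. So H_2 = 0.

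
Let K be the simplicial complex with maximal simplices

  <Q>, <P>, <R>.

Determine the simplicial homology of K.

H_0 = Z^3.

Take the total order P < Q < R on the vertex set. Then K (dimension 0) consists of the simplices:

  0-simplices (3): P, Q, R

giving chain groups C_0 ≅ Z^3.

Now H_k = ker ∂_k / im ∂_{k+1}, so:

  H_0: rank C_0 − rank ∂_1 = 3 − 0 = 3, and there is no ∂_1, so H_0 = Z^3.

(K is a triangulation of a set of 3 points.)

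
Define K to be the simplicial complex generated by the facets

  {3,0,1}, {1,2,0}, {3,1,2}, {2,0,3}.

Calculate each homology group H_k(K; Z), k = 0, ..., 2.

Order the vertices as 0 < 1 < 2 < 3. Listing each simplex with vertices in this order, K has dimension 2 with simplices:

  0-simplices (4): [0], [1], [2], [3]
  1-simplices (6): [0,1], [0,2], [0,3], [1,2], [1,3], [2,3]
  2-simplices (4): [0,1,2], [0,1,3], [0,2,3], [1,2,3]

Hence C_0 ≅ Z^4, C_1 ≅ Z^6, C_2 ≅ Z^4.

∂_1: C_1 → C_0 is given by ∂[p,q] = [q] − [p]. For instance
  ∂[1,2] = [2] − [1].
As a 4×6 matrix over Z this has rank 3, with invariant factors (1,1,1).

The boundary map ∂_2: C_2 → C_1 sends each 2-simplex [p,q,r] to [q,r] − [p,r] + [p,q]. For instance
  ∂[0,2,3] = [2,3] − [0,3] + [0,2],
  ∂[0,1,3] = [1,3] − [0,3] + [0,1].
As a 6×4 matrix over Z this has rank 3, with invariant factors (1,1,1).

Now H_k = ker ∂_k / im ∂_{k+1}, so:

  H_0: rank C_0 − rank ∂_1 = 4 − 3 = 1, and the invariant factors of ∂_1 are all 1, so H_0 = Z.
  H_1: rank ker ∂_1 − rank ∂_2 = (6 − 3) − 3 = 0, and the invariant factors of ∂_2 are all 1, so H_1 = 0.
  H_2: rank ker ∂_2 − rank ∂_3 = (4 − 3) − 0 = 1, and there is no ∂_3, so H_2 = Z.

As a check, the Euler characteristic is 4 − 6 + 4 = 2, which agrees with 1 − 0 + 1 = 2.
(K is a triangulation of the 2-sphere S^2.)

H_0 ≅ Z,  H_1 = 0,  H_2 ≅ Z.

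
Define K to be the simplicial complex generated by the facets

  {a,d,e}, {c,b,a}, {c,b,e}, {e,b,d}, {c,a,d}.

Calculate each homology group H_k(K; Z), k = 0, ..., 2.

K has 5 vertices, 10 edges, 5 triangles.
rank ∂_0 = 0, rank ∂_1 = 4 ⇒ b_0 = 5 − 0 − 4 = 1; all invariant factors of ∂_1 are 1 so no torsion. So H_0 ≅ Z.
rank ∂_1 = 4, rank ∂_2 = 5 ⇒ b_1 = 10 − 4 − 5 = 1; all invariant factors of ∂_2 are 1 so no torsion. So H_1 ≅ Z.
rank ∂_2 = 5, rank ∂_3 = 0 ⇒ b_2 = 5 − 5 − 0 = 0. So H_2 ≅ 0.

H_0 ≅ Z,  H_1 ≅ Z,  H_2 = 0.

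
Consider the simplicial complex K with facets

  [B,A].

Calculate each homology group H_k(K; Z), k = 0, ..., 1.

H_0 ≅ Z,  H_1 = 0.

Order the vertices as A < B. Listing each simplex with vertices in this order, K has dimension 1 with simplices:

  0-simplices (2): A, B
  1-simplices (1): AB

Hence C_0 ≅ Z^2, C_1 ≅ Z^1.

The boundary map ∂_1: C_1 → C_0 maps an edge to its endpoints' difference, ∂[p,q] = q − p. For instance
  ∂AB = B − A.
This gives a 2×1 integer matrix of rank 1; reducing to Smith normal form yields diagonal entries (1).

From H_k ≅ ker(∂_k) / im(∂_{k+1}) we obtain:

  H_0: rank C_0 − rank ∂_1 = 2 − 1 = 1, and the invariant factors of ∂_1 are all 1, so H_0 = Z.
  H_1: rank ker ∂_1 − rank ∂_2 = (1 − 1) − 0 = 0, and there is no ∂_2, so H_1 = 0.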